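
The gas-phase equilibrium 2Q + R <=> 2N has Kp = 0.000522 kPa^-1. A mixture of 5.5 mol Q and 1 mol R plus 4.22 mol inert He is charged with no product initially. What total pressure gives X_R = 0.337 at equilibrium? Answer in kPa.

P = 585 kPa

Let X = conversion of R (basis 1 mol R); extent of reaction ξ = X.
Species balance: n_Q = 5.5 − 2X; n_R = 1 − X; n_N = 2X; n_I = 4.22 (inert).
n_T = Σnᵢ = 10.7 − X.
Kp = p_N^2 / (p_Q^2 p_R) with p_i = (n_i/n_T)·P.
At X = 0.337: the mole-fraction product g(X) = Π y_i^ν_i = 0.3055. Since Kp = g(X)·P^{-1}, P = (g/Kp)^(1/1) = (0.3055/0.000522)^(1/1) = 585 kPa.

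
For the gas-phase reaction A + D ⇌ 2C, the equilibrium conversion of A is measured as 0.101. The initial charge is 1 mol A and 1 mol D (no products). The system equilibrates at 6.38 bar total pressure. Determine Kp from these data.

Kp = 0.0505

Basis: 1 mol A initially; let X = conversion of A. Extent ξ = X.
Mole table: n_A = 1 − X; n_D = 1 − X; n_C = 2X.
Since Δν = 0, n_T = 2 throughout.
At X = 0.101: n_A = 0.899, n_D = 0.899, n_C = 0.202, n_T = 2.
p_i = (n_i/n_T)·P. Kp = p_C^2 / (p_A p_D) = 0.0505.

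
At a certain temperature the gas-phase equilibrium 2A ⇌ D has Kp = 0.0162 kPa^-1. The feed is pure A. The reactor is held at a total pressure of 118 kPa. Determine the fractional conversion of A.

X = 0.660

Basis: 1 mol A initially; let X = conversion of A. Extent ξ = 0.5X.
At extent ξ: n_A = 1 − X; n_D = 0.5X.
Total moles n_T = 1 − 0.5X.
y_i = n_i/n_T, p_i = y_i·P. Kp = p_D / (p_A^2).
Equating to 0.0162 kPa^-1 and solving on 0 < X < 1: X = 0.660.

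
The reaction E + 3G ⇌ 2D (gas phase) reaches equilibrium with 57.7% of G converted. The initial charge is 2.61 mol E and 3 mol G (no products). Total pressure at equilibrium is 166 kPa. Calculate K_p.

K_p = 0.000231 kPa^-2

Take 3 mol G as basis and let X be its fractional conversion, so ξ = X.
Moles: n_E = 2.61 − X; n_G = 3 − 3X; n_D = 2X.
Total moles n_T = 5.61 − 2X.
At X = 0.577: n_E = 2.03, n_G = 1.27, n_D = 1.15, n_T = 4.46.
p_i = (n_i/n_T)·P. K_p = p_D^2 / (p_E p_G^3) = 0.000231 kPa^-2.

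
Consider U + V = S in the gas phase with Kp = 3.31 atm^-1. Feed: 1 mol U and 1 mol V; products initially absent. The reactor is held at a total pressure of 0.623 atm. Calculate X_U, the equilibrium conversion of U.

Take 1 mol U as basis and let X be its fractional conversion, so ξ = X.
Species balance: n_U = 1 − X; n_V = 1 − X; n_S = X.
Total moles n_T = 2 − X.
With p_i = (n_i/n_T)P, Kp = p_S / (p_U p_V).
Equating to 3.31 atm^-1 and solving on 0 < X < 1: X = 0.429.

X = 0.429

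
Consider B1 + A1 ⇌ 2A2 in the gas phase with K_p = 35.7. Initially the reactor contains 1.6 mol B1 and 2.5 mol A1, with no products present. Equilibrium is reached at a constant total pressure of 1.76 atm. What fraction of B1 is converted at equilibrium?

X = 0.875

Basis: 1.6 mol B1 initially; let X = conversion of B1. Extent ξ = 1.6X.
Mole table: n_B1 = 1.6 − 1.6X; n_A1 = 2.5 − 1.6X; n_A2 = 3.2X.
Since Δν = 0, n_T = 4.1 throughout.
y_i = n_i/n_T, p_i = y_i·P. K_p = p_A2^2 / (p_B1 p_A1).
This yields a degree-2 equation in X; solving on (0,1), X = 0.875.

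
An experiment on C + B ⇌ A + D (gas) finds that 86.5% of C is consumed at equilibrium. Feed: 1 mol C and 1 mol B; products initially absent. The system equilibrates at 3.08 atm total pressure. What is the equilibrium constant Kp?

Take 1 mol C as basis and let X be its fractional conversion, so ξ = X.
Moles: n_C = 1 − X; n_B = 1 − X; n_A = X; n_D = X.
Since Δν = 0, n_T = 2 throughout.
At X = 0.865: n_C = 0.135, n_B = 0.135, n_A = 0.865, n_D = 0.865, n_T = 2.
p_i = (n_i/n_T)·P. Kp = p_A p_D / (p_C p_B) = 41.1.

Kp = 41.1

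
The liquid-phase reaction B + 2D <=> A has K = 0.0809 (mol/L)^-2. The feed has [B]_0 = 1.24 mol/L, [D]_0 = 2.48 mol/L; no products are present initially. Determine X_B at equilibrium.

Let X = conversion of B; extent ξ = 1.24·X mol/L.
Concentrations: [B] = 1.24 − 1.24X; [D] = 2.48 − 2.48X; [A] = 1.24X.
K = [A] / ([B] [D]^2).
Solving K = 0.0809 for X ∈ (0,1): X = 0.228.

X = 0.228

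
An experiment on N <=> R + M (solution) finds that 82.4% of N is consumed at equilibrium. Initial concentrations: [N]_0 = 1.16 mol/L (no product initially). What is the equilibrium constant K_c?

Let X = conversion of N.
Concentrations: [N] = 1.16 − 1.16X; [R] = 1.16X; [M] = 1.16X.
At X = 0.824: [N] = 0.204, [R] = 0.956, [M] = 0.956.
K_c = [R] [M] / ([N]) = 4.48 mol/L.

K_c = 4.48 mol/L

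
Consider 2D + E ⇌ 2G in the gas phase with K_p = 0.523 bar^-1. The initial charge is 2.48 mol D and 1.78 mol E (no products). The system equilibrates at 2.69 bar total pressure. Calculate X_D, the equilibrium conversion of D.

X = 0.409

Basis: 2.48 mol D initially; let X = conversion of D. Extent ξ = 1.24X.
Species balance: n_D = 2.48 − 2.48X; n_E = 1.78 − 1.24X; n_G = 2.48X.
Summing: n_T = 4.26 − 1.24X.
y_i = n_i/n_T, p_i = y_i·P. K_p = p_G^2 / (p_D^2 p_E).
Equating to 0.523 bar^-1 and solving on 0 < X < 1: X = 0.409.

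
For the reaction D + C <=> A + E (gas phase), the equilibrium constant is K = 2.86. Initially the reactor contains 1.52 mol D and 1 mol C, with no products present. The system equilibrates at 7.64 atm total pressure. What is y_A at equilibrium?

Let X = conversion of C (basis 1 mol C); extent of reaction ξ = X.
Mole table: n_D = 1.52 − X; n_C = 1 − X; n_A = X; n_E = X.
n_T stays at 2.52 (no change in mole number).
y_i = n_i/n_T, p_i = y_i·P. K = p_A p_E / (p_D p_C).
Substituting and setting equal to 2.86 gives a polynomial in X; the root in (0,1) is X = 0.747.
Then n_A = 0.747, n_T = 2.52, so y_A = 0.297.

y_A = 0.297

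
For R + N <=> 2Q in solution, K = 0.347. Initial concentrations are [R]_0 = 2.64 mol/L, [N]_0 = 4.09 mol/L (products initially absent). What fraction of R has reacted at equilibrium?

X = 0.281

Let X = conversion of R; extent ξ = 2.64·X mol/L.
Concentrations: [R] = 2.64 − 2.64X; [N] = 4.09 − 2.64X; [Q] = 5.28X.
K = [Q]^2 / ([R] [N]).
Solving K = 0.347 for X ∈ (0,1): X = 0.281.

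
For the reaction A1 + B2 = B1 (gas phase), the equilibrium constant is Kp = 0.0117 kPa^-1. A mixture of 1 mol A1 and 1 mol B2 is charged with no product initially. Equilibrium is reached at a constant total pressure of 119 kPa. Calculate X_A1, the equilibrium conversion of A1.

Basis: 1 mol A1 initially; let X = conversion of A1. Extent ξ = X.
At extent ξ: n_A1 = 1 − X; n_B2 = 1 − X; n_B1 = X.
n_T = Σnᵢ = 2 − X.
With p_i = (n_i/n_T)P, Kp = p_B1 / (p_A1 p_B2).
Setting this equal to 0.0117 kPa^-1 and taking the physical root (0 < X < 1) gives X = 0.353.

X = 0.353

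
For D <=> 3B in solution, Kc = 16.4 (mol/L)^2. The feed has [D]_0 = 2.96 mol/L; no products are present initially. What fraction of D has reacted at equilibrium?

Let X = conversion of D; extent ξ = 2.96·X mol/L.
Concentrations: [D] = 2.96 − 2.96X; [B] = 8.88X.
Kc = [B]^3 / ([D]).
Equating to 16.4 (mol/L)^2: the physical root is X = 0.355.

X = 0.355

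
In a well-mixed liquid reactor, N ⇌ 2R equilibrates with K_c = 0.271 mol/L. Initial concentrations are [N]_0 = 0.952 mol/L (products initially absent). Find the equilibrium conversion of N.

Let X = conversion of N; extent ξ = 0.952·X mol/L.
Concentrations: [N] = 0.952 − 0.952X; [R] = 1.9X.
K_c = [R]^2 / ([N]).
Setting equal to 0.271 and solving for X on (0,1) gives X = 0.234.

X = 0.234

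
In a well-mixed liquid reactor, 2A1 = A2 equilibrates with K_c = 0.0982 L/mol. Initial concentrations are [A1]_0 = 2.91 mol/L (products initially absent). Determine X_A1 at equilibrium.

Let X = conversion of A1; extent ξ = 2.91X/2 mol/L.
Concentrations: [A1] = 2.91 − 2.91X; [A2] = 1.46X.
K_c = [A2] / ([A1]^2).
This equals 0.0982 at X = 0.289 (the root in 0 < X < 1).

X = 0.289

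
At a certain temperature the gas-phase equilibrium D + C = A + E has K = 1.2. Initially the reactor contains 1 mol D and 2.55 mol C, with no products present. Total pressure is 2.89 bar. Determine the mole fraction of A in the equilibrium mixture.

Take 1 mol D as basis and let X be its fractional conversion, so ξ = X.
Species balance: n_D = 1 − X; n_C = 2.55 − X; n_A = X; n_E = X.
Total moles n_T = 3.55 (Δν = 0, constant).
y_i = n_i/n_T, p_i = y_i·P. K = p_A p_E / (p_D p_C).
This yields a degree-2 equation in X; solving on (0,1), X = 0.744.
Then n_A = 0.744, n_T = 3.55, so y_A = 0.210.

y_A = 0.210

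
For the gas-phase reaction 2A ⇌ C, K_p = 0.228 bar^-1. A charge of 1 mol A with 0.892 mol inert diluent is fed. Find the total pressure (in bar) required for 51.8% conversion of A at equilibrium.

Take 1 mol A as basis and let X be its fractional conversion, so ξ = 0.5X.
Moles: n_A = 1 − X; n_C = 0.5X; n_I = 0.892 (inert).
Summing: n_T = 1.89 − 0.5X.
K_p = p_C / (p_A^2) with p_i = (n_i/n_T)·P.
At X = 0.518: the mole-fraction product g(X) = Π y_i^ν_i = 1.821. Since K_p = g(X)·P^{-1}, P = (g/K_p)^(1/1) = (1.821/0.228)^(1/1) = 7.98 bar.

P = 7.98 bar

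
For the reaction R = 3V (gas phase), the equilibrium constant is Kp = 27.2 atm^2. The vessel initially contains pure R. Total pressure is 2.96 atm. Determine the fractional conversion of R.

Let X = conversion of R (basis 1 mol R); extent of reaction ξ = X.
Species balance: n_R = 1 − X; n_V = 3X.
Total moles n_T = 1 + 2X.
With p_i = (n_i/n_T)P, Kp = p_V^3 / (p_R).
Setting this equal to 27.2 atm^2 and taking the physical root (0 < X < 1) gives X = 0.605.

X = 0.605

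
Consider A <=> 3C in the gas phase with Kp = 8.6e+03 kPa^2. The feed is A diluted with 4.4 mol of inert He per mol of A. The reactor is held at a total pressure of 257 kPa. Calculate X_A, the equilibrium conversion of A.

X = 0.469

Let X = conversion of A (basis 1 mol A); extent of reaction ξ = X.
Species balance: n_A = 1 − X; n_C = 3X; n_I = 4.4 (inert).
n_T = Σnᵢ = 5.4 + 2X.
Mole fractions y_i = n_i/n_T; Kp = p_C^3 / (p_A) with p_i = y_i·P.
Equating to 8.6e+03 kPa^2 and solving on 0 < X < 1: X = 0.469.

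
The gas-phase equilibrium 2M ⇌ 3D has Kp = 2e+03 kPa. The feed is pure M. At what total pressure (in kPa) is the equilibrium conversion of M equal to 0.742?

Take 1 mol M as basis and let X be its fractional conversion, so ξ = 0.5X.
Species balance: n_M = 1 − X; n_D = 1.5X.
n_T = Σnᵢ = 1 + 0.5X.
Kp = p_D^3 / (p_M^2) with p_i = (n_i/n_T)·P.
At X = 0.742: the mole-fraction product g(X) = Π y_i^ν_i = 15.11. Since Kp = g(X)·P^{1}, P = (Kp/g)^(1/1) = (2e+03/15.11)^(1/1) = 132 kPa.

P = 132 kPa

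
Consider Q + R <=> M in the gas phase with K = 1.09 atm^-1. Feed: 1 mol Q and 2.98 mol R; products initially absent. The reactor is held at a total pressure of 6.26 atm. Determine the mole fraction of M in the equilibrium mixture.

y_M = 0.261

Take 1 mol Q as basis and let X be its fractional conversion, so ξ = X.
Species balance: n_Q = 1 − X; n_R = 2.98 − X; n_M = X.
Summing: n_T = 3.98 − X.
With p_i = (n_i/n_T)P, K = p_M / (p_Q p_R).
Setting this equal to 1.09 atm^-1 and taking the physical root (0 < X < 1) gives X = 0.823.
Then n_M = 0.823, n_T = 3.16, so y_M = 0.261.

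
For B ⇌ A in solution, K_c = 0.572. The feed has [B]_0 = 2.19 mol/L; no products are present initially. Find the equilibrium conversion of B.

Let X = conversion of B; extent ξ = 2.19·X mol/L.
Concentrations: [B] = 2.19 − 2.19X; [A] = 2.19X.
K_c = [A] / ([B]).
Solving K_c = 0.572 for X ∈ (0,1): X = 0.364.

X = 0.364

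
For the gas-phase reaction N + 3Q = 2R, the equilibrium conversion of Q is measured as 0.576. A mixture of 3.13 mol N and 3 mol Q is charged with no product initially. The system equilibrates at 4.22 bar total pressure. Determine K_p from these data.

K_p = 0.351 bar^-2

Basis: 3 mol Q initially; let X = conversion of Q. Extent ξ = X.
Species balance: n_N = 3.13 − X; n_Q = 3 − 3X; n_R = 2X.
Total moles n_T = 6.13 − 2X.
At X = 0.576: n_N = 2.55, n_Q = 1.27, n_R = 1.15, n_T = 4.98.
p_i = (n_i/n_T)·P. K_p = p_R^2 / (p_N p_Q^3) = 0.351 bar^-2.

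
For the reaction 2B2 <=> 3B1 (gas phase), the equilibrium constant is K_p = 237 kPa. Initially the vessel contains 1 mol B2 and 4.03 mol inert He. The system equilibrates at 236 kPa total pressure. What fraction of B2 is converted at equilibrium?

X = 0.616

Take 1 mol B2 as basis and let X be its fractional conversion, so ξ = 0.5X.
Species balance: n_B2 = 1 − X; n_B1 = 1.5X; n_I = 4.03 (inert).
Total moles n_T = 5.03 + 0.5X.
Mole fractions y_i = n_i/n_T; K_p = p_B1^3 / (p_B2^2) with p_i = y_i·P.
Setting this equal to 237 kPa and taking the physical root (0 < X < 1) gives X = 0.616.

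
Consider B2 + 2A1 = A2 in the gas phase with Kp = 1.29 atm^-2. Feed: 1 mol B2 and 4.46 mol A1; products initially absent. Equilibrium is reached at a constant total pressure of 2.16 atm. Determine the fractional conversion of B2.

X = 0.770

Let X = conversion of B2 (basis 1 mol B2); extent of reaction ξ = X.
Mole table: n_B2 = 1 − X; n_A1 = 4.46 − 2X; n_A2 = X.
Summing: n_T = 5.46 − 2X.
With p_i = (n_i/n_T)P, Kp = p_A2 / (p_B2 p_A1^2).
Substituting and setting equal to 1.29 atm^-2 gives a polynomial in X; the root in (0,1) is X = 0.770.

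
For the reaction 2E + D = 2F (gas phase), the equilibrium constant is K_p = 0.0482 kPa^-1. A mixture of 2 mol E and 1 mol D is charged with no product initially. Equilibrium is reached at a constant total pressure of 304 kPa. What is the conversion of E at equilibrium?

Take 2 mol E as basis and let X be its fractional conversion, so ξ = X.
At extent ξ: n_E = 2 − 2X; n_D = 1 − X; n_F = 2X.
Summing: n_T = 3 − X.
With p_i = (n_i/n_T)P, K_p = p_F^2 / (p_E^2 p_D).
This yields a degree-3 equation in X; solving on (0,1), X = 0.608.

X = 0.608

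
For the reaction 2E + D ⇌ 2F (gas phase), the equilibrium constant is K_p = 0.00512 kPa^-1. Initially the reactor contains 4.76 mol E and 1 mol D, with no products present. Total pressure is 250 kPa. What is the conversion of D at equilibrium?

X = 0.580

Basis: 1 mol D initially; let X = conversion of D. Extent ξ = X.
Mole table: n_E = 4.76 − 2X; n_D = 1 − X; n_F = 2X.
Total moles n_T = 5.76 − X.
With p_i = (n_i/n_T)P, K_p = p_F^2 / (p_E^2 p_D).
Substituting and setting equal to 0.00512 kPa^-1 gives a polynomial in X; the root in (0,1) is X = 0.580.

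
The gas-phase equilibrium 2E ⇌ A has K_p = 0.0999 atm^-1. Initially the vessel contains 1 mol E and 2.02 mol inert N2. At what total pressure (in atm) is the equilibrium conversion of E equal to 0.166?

P = 3.51 atm

Take 1 mol E as basis and let X be its fractional conversion, so ξ = 0.5X.
Mole table: n_E = 1 − X; n_A = 0.5X; n_I = 2.02 (inert).
Total moles n_T = 3.02 − 0.5X.
K_p = p_A / (p_E^2) with p_i = (n_i/n_T)·P.
At X = 0.166: the mole-fraction product g(X) = Π y_i^ν_i = 0.3505. Since K_p = g(X)·P^{-1}, P = (g/K_p)^(1/1) = (0.3505/0.0999)^(1/1) = 3.51 atm.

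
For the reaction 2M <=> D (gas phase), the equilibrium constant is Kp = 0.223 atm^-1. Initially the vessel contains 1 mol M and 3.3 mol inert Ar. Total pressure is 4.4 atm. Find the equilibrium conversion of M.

Basis: 1 mol M initially; let X = conversion of M. Extent ξ = 0.5X.
At extent ξ: n_M = 1 − X; n_D = 0.5X; n_I = 3.3 (inert).
n_T = Σnᵢ = 4.3 − 0.5X.
y_i = n_i/n_T, p_i = y_i·P. Kp = p_D / (p_M^2).
Substituting and setting equal to 0.223 atm^-1 gives a polynomial in X; the root in (0,1) is X = 0.259.

X = 0.259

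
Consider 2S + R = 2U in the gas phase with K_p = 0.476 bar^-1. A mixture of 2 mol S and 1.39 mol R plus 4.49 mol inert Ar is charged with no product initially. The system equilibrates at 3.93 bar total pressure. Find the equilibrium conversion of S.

Let X = conversion of S (basis 2 mol S); extent of reaction ξ = X.
Moles: n_S = 2 − 2X; n_R = 1.39 − X; n_U = 2X; n_I = 4.49 (inert).
n_T = Σnᵢ = 7.88 − X.
Mole fractions y_i = n_i/n_T; K_p = p_U^2 / (p_S^2 p_R) with p_i = y_i·P.
Equating to 0.476 bar^-1 and solving on 0 < X < 1: X = 0.338.

X = 0.338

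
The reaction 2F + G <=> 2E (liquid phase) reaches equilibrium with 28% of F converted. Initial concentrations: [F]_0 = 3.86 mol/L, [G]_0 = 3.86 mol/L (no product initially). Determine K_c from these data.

K_c = 0.0456 L/mol

Let X = conversion of F.
Concentrations: [F] = 3.86 − 3.86X; [G] = 3.86 − 1.93X; [E] = 3.86X.
At X = 0.28: [F] = 2.78, [G] = 3.32, [E] = 1.08.
K_c = [E]^2 / ([F]^2 [G]) = 0.0456 L/mol.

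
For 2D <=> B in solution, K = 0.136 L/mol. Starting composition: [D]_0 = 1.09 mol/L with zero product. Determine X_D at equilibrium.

X = 0.193

Let X = conversion of D; extent ξ = 1.09X/2 mol/L.
Concentrations: [D] = 1.09 − 1.09X; [B] = 0.545X.
K = [B] / ([D]^2).
This equals 0.136 at X = 0.193 (the root in 0 < X < 1).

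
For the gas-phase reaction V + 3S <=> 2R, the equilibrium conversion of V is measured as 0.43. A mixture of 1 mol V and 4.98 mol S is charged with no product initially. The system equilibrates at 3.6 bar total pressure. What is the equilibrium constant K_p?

K_p = 0.0522 bar^-2

Let X = conversion of V (basis 1 mol V); extent of reaction ξ = X.
At extent ξ: n_V = 1 − X; n_S = 4.98 − 3X; n_R = 2X.
n_T = Σnᵢ = 5.98 − 2X.
At X = 0.43: n_V = 0.57, n_S = 3.69, n_R = 0.86, n_T = 5.12.
p_i = (n_i/n_T)·P. K_p = p_R^2 / (p_V p_S^3) = 0.0522 bar^-2.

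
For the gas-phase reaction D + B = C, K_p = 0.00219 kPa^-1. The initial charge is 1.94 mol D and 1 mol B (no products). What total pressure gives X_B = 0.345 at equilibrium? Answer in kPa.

P = 391 kPa

Basis: 1 mol B initially; let X = conversion of B. Extent ξ = X.
At extent ξ: n_D = 1.94 − X; n_B = 1 − X; n_C = X.
Total moles n_T = 2.94 − X.
K_p = p_C / (p_D p_B) with p_i = (n_i/n_T)·P.
At X = 0.345: the mole-fraction product g(X) = Π y_i^ν_i = 0.8569. Since K_p = g(X)·P^{-1}, P = (g/K_p)^(1/1) = (0.8569/0.00219)^(1/1) = 391 kPa.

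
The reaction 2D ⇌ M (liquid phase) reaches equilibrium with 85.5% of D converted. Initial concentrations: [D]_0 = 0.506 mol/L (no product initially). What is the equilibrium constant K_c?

K_c = 40.2 L/mol

Let X = conversion of D.
Concentrations: [D] = 0.506 − 0.506X; [M] = 0.253X.
At X = 0.855: [D] = 0.0734, [M] = 0.216.
K_c = [M] / ([D]^2) = 40.2 L/mol.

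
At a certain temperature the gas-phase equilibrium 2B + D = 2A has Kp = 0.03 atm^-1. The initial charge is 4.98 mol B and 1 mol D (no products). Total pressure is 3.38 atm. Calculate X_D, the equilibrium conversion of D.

X = 0.256

Basis: 1 mol D initially; let X = conversion of D. Extent ξ = X.
Moles: n_B = 4.98 − 2X; n_D = 1 − X; n_A = 2X.
Total moles n_T = 5.98 − X.
y_i = n_i/n_T, p_i = y_i·P. Kp = p_A^2 / (p_B^2 p_D).
Equating to 0.03 atm^-1 and solving on 0 < X < 1: X = 0.256.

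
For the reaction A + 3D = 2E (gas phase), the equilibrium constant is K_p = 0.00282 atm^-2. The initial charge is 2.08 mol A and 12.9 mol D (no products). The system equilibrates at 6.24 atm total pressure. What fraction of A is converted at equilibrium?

Basis: 2.08 mol A initially; let X = conversion of A. Extent ξ = 2.08X.
Mole table: n_A = 2.08 − 2.08X; n_D = 12.9 − 6.24X; n_E = 4.16X.
n_T = Σnᵢ = 15 − 4.16X.
y_i = n_i/n_T, p_i = y_i·P. K_p = p_E^2 / (p_A p_D^3).
Substituting and setting equal to 0.00282 atm^-2 gives a polynomial in X; the root in (0,1) is X = 0.267.

X = 0.267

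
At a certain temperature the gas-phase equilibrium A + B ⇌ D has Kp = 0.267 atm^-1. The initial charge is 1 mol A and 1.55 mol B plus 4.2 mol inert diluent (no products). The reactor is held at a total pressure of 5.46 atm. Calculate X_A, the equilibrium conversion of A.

X = 0.228

Let X = conversion of A (basis 1 mol A); extent of reaction ξ = X.
Species balance: n_A = 1 − X; n_B = 1.55 − X; n_D = X; n_I = 4.2 (inert).
Total moles n_T = 6.75 − X.
Mole fractions y_i = n_i/n_T; Kp = p_D / (p_A p_B) with p_i = y_i·P.
Setting this equal to 0.267 atm^-1 and taking the physical root (0 < X < 1) gives X = 0.228.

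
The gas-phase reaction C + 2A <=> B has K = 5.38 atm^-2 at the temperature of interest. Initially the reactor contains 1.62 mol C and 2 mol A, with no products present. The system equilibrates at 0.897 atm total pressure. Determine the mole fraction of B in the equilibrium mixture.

Basis: 2 mol A initially; let X = conversion of A. Extent ξ = X.
At extent ξ: n_C = 1.62 − X; n_A = 2 − 2X; n_B = X.
Total moles n_T = 3.62 − 2X.
Mole fractions y_i = n_i/n_T; K = p_B / (p_C p_A^2) with p_i = y_i·P.
Setting this equal to 5.38 atm^-2 and taking the physical root (0 < X < 1) gives X = 0.563.
Then n_B = 0.563, n_T = 2.49, so y_B = 0.226.

y_B = 0.226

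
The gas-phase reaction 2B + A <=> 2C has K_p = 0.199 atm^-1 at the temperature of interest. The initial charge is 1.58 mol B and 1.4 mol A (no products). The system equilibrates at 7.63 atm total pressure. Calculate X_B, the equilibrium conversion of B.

X = 0.438

Let X = conversion of B (basis 1.58 mol B); extent of reaction ξ = 0.79X.
Moles: n_B = 1.58 − 1.58X; n_A = 1.4 − 0.79X; n_C = 1.58X.
n_T = Σnᵢ = 2.98 − 0.79X.
y_i = n_i/n_T, p_i = y_i·P. K_p = p_C^2 / (p_B^2 p_A).
This yields a degree-3 equation in X; solving on (0,1), X = 0.438.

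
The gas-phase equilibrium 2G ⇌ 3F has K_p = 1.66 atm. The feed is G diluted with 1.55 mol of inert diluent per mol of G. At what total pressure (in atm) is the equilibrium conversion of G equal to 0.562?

P = 1.5 atm

Let X = conversion of G (basis 1 mol G); extent of reaction ξ = 0.5X.
Mole table: n_G = 1 − X; n_F = 1.5X; n_I = 1.55 (inert).
Summing: n_T = 2.55 + 0.5X.
K_p = p_F^3 / (p_G^2) with p_i = (n_i/n_T)·P.
At X = 0.562: the mole-fraction product g(X) = Π y_i^ν_i = 1.103. Since K_p = g(X)·P^{1}, P = (K_p/g)^(1/1) = (1.66/1.103)^(1/1) = 1.5 atm.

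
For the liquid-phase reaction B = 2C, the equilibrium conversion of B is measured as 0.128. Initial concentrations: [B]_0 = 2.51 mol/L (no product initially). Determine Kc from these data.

Let X = conversion of B.
Concentrations: [B] = 2.51 − 2.51X; [C] = 5.02X.
At X = 0.128: [B] = 2.19, [C] = 0.643.
Kc = [C]^2 / ([B]) = 0.189 mol/L.

Kc = 0.189 mol/L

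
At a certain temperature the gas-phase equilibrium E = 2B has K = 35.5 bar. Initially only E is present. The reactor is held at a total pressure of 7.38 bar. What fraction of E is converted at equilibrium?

X = 0.739

Take 1 mol E as basis and let X be its fractional conversion, so ξ = X.
Species balance: n_E = 1 − X; n_B = 2X.
Total moles n_T = 1 + X.
Mole fractions y_i = n_i/n_T; K = p_B^2 / (p_E) with p_i = y_i·P.
Substituting and setting equal to 35.5 bar gives a polynomial in X; the root in (0,1) is X = 0.739.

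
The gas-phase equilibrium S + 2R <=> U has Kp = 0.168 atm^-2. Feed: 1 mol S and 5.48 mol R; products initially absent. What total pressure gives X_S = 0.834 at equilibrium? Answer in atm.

P = 6.9 atm

Take 1 mol S as basis and let X be its fractional conversion, so ξ = X.
Mole table: n_S = 1 − X; n_R = 5.48 − 2X; n_U = X.
Summing: n_T = 6.48 − 2X.
Kp = p_U / (p_S p_R^2) with p_i = (n_i/n_T)·P.
At X = 0.834: the mole-fraction product g(X) = Π y_i^ν_i = 8.006. Since Kp = g(X)·P^{-2}, P = (g/Kp)^(1/2) = (8.006/0.168)^(1/2) = 6.9 atm.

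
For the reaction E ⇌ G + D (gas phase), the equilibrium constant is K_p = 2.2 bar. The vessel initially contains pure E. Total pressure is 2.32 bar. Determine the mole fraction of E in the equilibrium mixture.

y_E = 0.178

Take 1 mol E as basis and let X be its fractional conversion, so ξ = X.
Mole table: n_E = 1 − X; n_G = X; n_D = X.
Summing: n_T = 1 + X.
With p_i = (n_i/n_T)P, K_p = p_G p_D / (p_E).
Equating to 2.2 bar and solving on 0 < X < 1: X = 0.698.
Then n_E = 0.302, n_T = 1.7, so y_E = 0.178.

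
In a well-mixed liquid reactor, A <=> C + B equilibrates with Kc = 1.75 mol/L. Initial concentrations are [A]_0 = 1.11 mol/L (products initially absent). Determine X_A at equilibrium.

Let X = conversion of A; extent ξ = 1.11·X mol/L.
Concentrations: [A] = 1.11 − 1.11X; [C] = 1.11X; [B] = 1.11X.
Kc = [C] [B] / ([A]).
Equating to 1.75 mol/L: the physical root is X = 0.694.

X = 0.694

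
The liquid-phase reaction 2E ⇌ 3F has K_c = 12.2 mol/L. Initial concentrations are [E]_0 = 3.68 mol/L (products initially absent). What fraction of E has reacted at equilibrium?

X = 0.568

Let X = conversion of E; extent ξ = 3.68X/2 mol/L.
Concentrations: [E] = 3.68 − 3.68X; [F] = 5.52X.
K_c = [F]^3 / ([E]^2).
This equals 12.2 at X = 0.568 (the root in 0 < X < 1).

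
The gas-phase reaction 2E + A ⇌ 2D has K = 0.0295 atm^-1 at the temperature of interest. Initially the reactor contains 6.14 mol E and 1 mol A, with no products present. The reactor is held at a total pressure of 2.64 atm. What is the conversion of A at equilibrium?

X = 0.258

Basis: 1 mol A initially; let X = conversion of A. Extent ξ = X.
Species balance: n_E = 6.14 − 2X; n_A = 1 − X; n_D = 2X.
Total moles n_T = 7.14 − X.
y_i = n_i/n_T, p_i = y_i·P. K = p_D^2 / (p_E^2 p_A).
Equating to 0.0295 atm^-1 and solving on 0 < X < 1: X = 0.258.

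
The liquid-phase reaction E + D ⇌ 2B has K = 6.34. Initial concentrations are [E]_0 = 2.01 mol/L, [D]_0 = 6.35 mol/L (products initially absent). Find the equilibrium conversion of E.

Let X = conversion of E; extent ξ = 2.01·X mol/L.
Concentrations: [E] = 2.01 − 2.01X; [D] = 6.35 − 2.01X; [B] = 4.02X.
K = [B]^2 / ([E] [D]).
Setting equal to 6.34 and solving for X on (0,1) gives X = 0.819.

X = 0.819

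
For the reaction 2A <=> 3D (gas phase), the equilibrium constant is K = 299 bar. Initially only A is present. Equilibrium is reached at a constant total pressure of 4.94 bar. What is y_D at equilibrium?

Take 1 mol A as basis and let X be its fractional conversion, so ξ = 0.5X.
Moles: n_A = 1 − X; n_D = 1.5X.
n_T = Σnᵢ = 1 + 0.5X.
Mole fractions y_i = n_i/n_T; K = p_D^3 / (p_A^2) with p_i = y_i·P.
Setting this equal to 299 bar and taking the physical root (0 < X < 1) gives X = 0.846.
Then n_D = 1.27, n_T = 1.42, so y_D = 0.892.

y_D = 0.892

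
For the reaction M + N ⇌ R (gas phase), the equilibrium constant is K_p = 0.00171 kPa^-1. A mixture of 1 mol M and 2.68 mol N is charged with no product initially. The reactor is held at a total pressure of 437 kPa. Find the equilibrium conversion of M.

Let X = conversion of M (basis 1 mol M); extent of reaction ξ = X.
Moles: n_M = 1 − X; n_N = 2.68 − X; n_R = X.
Total moles n_T = 3.68 − X.
With p_i = (n_i/n_T)P, K_p = p_R / (p_M p_N).
Setting this equal to 0.00171 kPa^-1 and taking the physical root (0 < X < 1) gives X = 0.344.

X = 0.344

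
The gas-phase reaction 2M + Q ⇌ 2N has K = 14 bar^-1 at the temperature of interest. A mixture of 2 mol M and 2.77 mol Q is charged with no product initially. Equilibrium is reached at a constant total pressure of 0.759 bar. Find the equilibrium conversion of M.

X = 0.699

Basis: 2 mol M initially; let X = conversion of M. Extent ξ = X.
Species balance: n_M = 2 − 2X; n_Q = 2.77 − X; n_N = 2X.
Summing: n_T = 4.77 − X.
Mole fractions y_i = n_i/n_T; K = p_N^2 / (p_M^2 p_Q) with p_i = y_i·P.
Equating to 14 bar^-1 and solving on 0 < X < 1: X = 0.699.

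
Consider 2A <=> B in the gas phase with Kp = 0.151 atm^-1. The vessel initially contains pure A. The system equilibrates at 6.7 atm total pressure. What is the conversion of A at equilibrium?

Take 1 mol A as basis and let X be its fractional conversion, so ξ = 0.5X.
Species balance: n_A = 1 − X; n_B = 0.5X.
n_T = Σnᵢ = 1 − 0.5X.
With p_i = (n_i/n_T)P, Kp = p_B / (p_A^2).
Substituting and setting equal to 0.151 atm^-1 gives a polynomial in X; the root in (0,1) is X = 0.555.

X = 0.555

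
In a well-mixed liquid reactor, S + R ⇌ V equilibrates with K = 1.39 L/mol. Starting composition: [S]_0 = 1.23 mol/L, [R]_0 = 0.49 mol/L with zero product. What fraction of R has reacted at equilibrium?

X = 0.569

Let X = conversion of R; extent ξ = 0.49·X mol/L.
Concentrations: [S] = 1.23 − 0.49X; [R] = 0.49 − 0.49X; [V] = 0.49X.
K = [V] / ([S] [R]).
Setting equal to 1.39 and solving for X on (0,1) gives X = 0.569.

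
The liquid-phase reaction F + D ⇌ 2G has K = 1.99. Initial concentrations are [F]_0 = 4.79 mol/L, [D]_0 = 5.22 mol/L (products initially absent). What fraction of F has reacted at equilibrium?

X = 0.431

Let X = conversion of F; extent ξ = 4.79·X mol/L.
Concentrations: [F] = 4.79 − 4.79X; [D] = 5.22 − 4.79X; [G] = 9.58X.
K = [G]^2 / ([F] [D]).
Solving K = 1.99 for X ∈ (0,1): X = 0.431.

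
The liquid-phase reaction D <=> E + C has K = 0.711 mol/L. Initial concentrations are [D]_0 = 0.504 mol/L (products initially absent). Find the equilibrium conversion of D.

X = 0.676

Let X = conversion of D; extent ξ = 0.504·X mol/L.
Concentrations: [D] = 0.504 − 0.504X; [E] = 0.504X; [C] = 0.504X.
K = [E] [C] / ([D]).
Solving K = 0.711 for X ∈ (0,1): X = 0.676.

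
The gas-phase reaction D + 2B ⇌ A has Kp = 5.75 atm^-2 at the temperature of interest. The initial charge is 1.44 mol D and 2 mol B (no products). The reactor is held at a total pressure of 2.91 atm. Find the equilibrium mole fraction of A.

y_A = 0.489

Basis: 2 mol B initially; let X = conversion of B. Extent ξ = X.
Species balance: n_D = 1.44 − X; n_B = 2 − 2X; n_A = X.
n_T = Σnᵢ = 3.44 − 2X.
y_i = n_i/n_T, p_i = y_i·P. Kp = p_A / (p_D p_B^2).
Equating to 5.75 atm^-2 and solving on 0 < X < 1: X = 0.850.
Then n_A = 0.85, n_T = 1.74, so y_A = 0.489.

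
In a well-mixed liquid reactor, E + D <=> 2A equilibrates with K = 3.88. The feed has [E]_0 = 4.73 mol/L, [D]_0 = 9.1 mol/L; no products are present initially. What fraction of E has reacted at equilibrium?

X = 0.653

Let X = conversion of E; extent ξ = 4.73·X mol/L.
Concentrations: [E] = 4.73 − 4.73X; [D] = 9.1 − 4.73X; [A] = 9.46X.
K = [A]^2 / ([E] [D]).
Solving K = 3.88 for X ∈ (0,1): X = 0.653.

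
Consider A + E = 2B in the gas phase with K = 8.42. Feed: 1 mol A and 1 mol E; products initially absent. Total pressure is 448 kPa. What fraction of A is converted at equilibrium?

X = 0.592

Take 1 mol A as basis and let X be its fractional conversion, so ξ = X.
Species balance: n_A = 1 − X; n_E = 1 − X; n_B = 2X.
n_T stays at 2 (no change in mole number).
y_i = n_i/n_T, p_i = y_i·P. K = p_B^2 / (p_A p_E).
Substituting and setting equal to 8.42 gives a polynomial in X; the root in (0,1) is X = 0.592.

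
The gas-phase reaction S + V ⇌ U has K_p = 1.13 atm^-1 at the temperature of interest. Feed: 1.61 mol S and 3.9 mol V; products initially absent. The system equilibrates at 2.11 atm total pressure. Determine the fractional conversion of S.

Basis: 1.61 mol S initially; let X = conversion of S. Extent ξ = 1.61X.
Moles: n_S = 1.61 − 1.61X; n_V = 3.9 − 1.61X; n_U = 1.61X.
Total moles n_T = 5.51 − 1.61X.
Mole fractions y_i = n_i/n_T; K_p = p_U / (p_S p_V) with p_i = y_i·P.
Substituting and setting equal to 1.13 atm^-1 gives a polynomial in X; the root in (0,1) is X = 0.606.

X = 0.606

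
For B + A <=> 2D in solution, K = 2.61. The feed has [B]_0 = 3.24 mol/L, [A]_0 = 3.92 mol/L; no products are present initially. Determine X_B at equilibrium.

X = 0.490

Let X = conversion of B; extent ξ = 3.24·X mol/L.
Concentrations: [B] = 3.24 − 3.24X; [A] = 3.92 − 3.24X; [D] = 6.48X.
K = [D]^2 / ([B] [A]).
This equals 2.61 at X = 0.490 (the root in 0 < X < 1).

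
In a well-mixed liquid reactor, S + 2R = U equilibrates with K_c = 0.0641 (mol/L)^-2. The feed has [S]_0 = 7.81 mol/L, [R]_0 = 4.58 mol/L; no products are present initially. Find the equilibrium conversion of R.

Let X = conversion of R; extent ξ = 4.58X/2 mol/L.
Concentrations: [S] = 7.81 − 2.29X; [R] = 4.58 − 4.58X; [U] = 2.29X.
K_c = [U] / ([S] [R]^2).
This equals 0.0641 at X = 0.601 (the root in 0 < X < 1).

X = 0.601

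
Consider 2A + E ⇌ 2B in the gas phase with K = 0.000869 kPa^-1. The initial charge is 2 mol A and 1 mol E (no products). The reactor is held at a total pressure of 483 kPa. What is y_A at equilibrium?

y_A = 0.544

Take 2 mol A as basis and let X be its fractional conversion, so ξ = X.
Species balance: n_A = 2 − 2X; n_E = 1 − X; n_B = 2X.
n_T = Σnᵢ = 3 − X.
Mole fractions y_i = n_i/n_T; K = p_B^2 / (p_A^2 p_E) with p_i = y_i·P.
Equating to 0.000869 kPa^-1 and solving on 0 < X < 1: X = 0.253.
Then n_A = 1.49, n_T = 2.75, so y_A = 0.544.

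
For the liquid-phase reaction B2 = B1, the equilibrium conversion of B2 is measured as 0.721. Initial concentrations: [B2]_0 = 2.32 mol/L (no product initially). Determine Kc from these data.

Let X = conversion of B2.
Concentrations: [B2] = 2.32 − 2.32X; [B1] = 2.32X.
At X = 0.721: [B2] = 0.647, [B1] = 1.67.
Kc = [B1] / ([B2]) = 2.58.

Kc = 2.58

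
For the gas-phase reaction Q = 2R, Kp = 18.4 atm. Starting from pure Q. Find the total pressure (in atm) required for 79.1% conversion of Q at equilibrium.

Let X = conversion of Q (basis 1 mol Q); extent of reaction ξ = X.
Moles: n_Q = 1 − X; n_R = 2X.
Summing: n_T = 1 + X.
Kp = p_R^2 / (p_Q) with p_i = (n_i/n_T)·P.
At X = 0.791: the mole-fraction product g(X) = Π y_i^ν_i = 6.686. Since Kp = g(X)·P^{1}, P = (Kp/g)^(1/1) = (18.4/6.686)^(1/1) = 2.75 atm.

P = 2.75 atm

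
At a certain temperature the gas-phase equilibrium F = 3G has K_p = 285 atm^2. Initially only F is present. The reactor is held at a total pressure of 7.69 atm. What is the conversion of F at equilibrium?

Basis: 1 mol F initially; let X = conversion of F. Extent ξ = X.
At extent ξ: n_F = 1 − X; n_G = 3X.
Total moles n_T = 1 + 2X.
With p_i = (n_i/n_T)P, K_p = p_G^3 / (p_F).
Setting this equal to 285 atm^2 and taking the physical root (0 < X < 1) gives X = 0.682.

X = 0.682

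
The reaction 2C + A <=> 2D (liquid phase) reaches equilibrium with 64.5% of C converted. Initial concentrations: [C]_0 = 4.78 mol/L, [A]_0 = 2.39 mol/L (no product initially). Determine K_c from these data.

Let X = conversion of C.
Concentrations: [C] = 4.78 − 4.78X; [A] = 2.39 − 2.39X; [D] = 4.78X.
At X = 0.645: [C] = 1.7, [A] = 0.848, [D] = 3.08.
K_c = [D]^2 / ([C]^2 [A]) = 3.89 L/mol.

K_c = 3.89 L/mol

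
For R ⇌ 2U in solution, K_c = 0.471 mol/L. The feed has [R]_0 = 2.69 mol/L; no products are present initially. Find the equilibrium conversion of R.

X = 0.188

Let X = conversion of R; extent ξ = 2.69·X mol/L.
Concentrations: [R] = 2.69 − 2.69X; [U] = 5.38X.
K_c = [U]^2 / ([R]).
Setting equal to 0.471 and solving for X on (0,1) gives X = 0.188.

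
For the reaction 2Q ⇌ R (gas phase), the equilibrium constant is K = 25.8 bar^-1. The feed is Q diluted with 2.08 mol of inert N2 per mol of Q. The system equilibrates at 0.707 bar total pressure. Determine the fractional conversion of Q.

Take 1 mol Q as basis and let X be its fractional conversion, so ξ = 0.5X.
At extent ξ: n_Q = 1 − X; n_R = 0.5X; n_I = 2.08 (inert).
Summing: n_T = 3.08 − 0.5X.
Mole fractions y_i = n_i/n_T; K = p_R / (p_Q^2) with p_i = y_i·P.
Equating to 25.8 bar^-1 and solving on 0 < X < 1: X = 0.762.

X = 0.762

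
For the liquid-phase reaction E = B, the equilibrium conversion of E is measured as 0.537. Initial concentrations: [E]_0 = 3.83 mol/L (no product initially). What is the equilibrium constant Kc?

Let X = conversion of E.
Concentrations: [E] = 3.83 − 3.83X; [B] = 3.83X.
At X = 0.537: [E] = 1.77, [B] = 2.06.
Kc = [B] / ([E]) = 1.16.

Kc = 1.16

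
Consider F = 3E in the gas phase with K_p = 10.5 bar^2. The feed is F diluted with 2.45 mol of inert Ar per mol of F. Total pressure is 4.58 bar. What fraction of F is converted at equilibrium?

Take 1 mol F as basis and let X be its fractional conversion, so ξ = X.
At extent ξ: n_F = 1 − X; n_E = 3X; n_I = 2.45 (inert).
n_T = Σnᵢ = 3.45 + 2X.
y_i = n_i/n_T, p_i = y_i·P. K_p = p_E^3 / (p_F).
Setting this equal to 10.5 bar^2 and taking the physical root (0 < X < 1) gives X = 0.556.

X = 0.556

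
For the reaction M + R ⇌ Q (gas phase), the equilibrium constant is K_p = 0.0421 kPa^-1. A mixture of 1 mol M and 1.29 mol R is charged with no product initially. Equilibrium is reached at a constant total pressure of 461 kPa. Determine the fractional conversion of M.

Let X = conversion of M (basis 1 mol M); extent of reaction ξ = X.
Moles: n_M = 1 − X; n_R = 1.29 − X; n_Q = X.
n_T = Σnᵢ = 2.29 − X.
With p_i = (n_i/n_T)P, K_p = p_Q / (p_M p_R).
Setting this equal to 0.0421 kPa^-1 and taking the physical root (0 < X < 1) gives X = 0.855.

X = 0.855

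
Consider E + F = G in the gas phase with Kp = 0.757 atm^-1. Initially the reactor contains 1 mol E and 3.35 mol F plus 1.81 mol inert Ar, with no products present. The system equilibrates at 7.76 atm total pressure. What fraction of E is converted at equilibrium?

X = 0.739

Take 1 mol E as basis and let X be its fractional conversion, so ξ = X.
Species balance: n_E = 1 − X; n_F = 3.35 − X; n_G = X; n_I = 1.81 (inert).
Summing: n_T = 6.16 − X.
With p_i = (n_i/n_T)P, Kp = p_G / (p_E p_F).
Setting this equal to 0.757 atm^-1 and taking the physical root (0 < X < 1) gives X = 0.739.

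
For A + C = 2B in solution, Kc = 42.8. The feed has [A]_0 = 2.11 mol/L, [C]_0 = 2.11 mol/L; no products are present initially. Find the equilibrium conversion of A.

Let X = conversion of A; extent ξ = 2.11·X mol/L.
Concentrations: [A] = 2.11 − 2.11X; [C] = 2.11 − 2.11X; [B] = 4.22X.
Kc = [B]^2 / ([A] [C]).
This equals 42.8 at X = 0.766 (the root in 0 < X < 1).

X = 0.766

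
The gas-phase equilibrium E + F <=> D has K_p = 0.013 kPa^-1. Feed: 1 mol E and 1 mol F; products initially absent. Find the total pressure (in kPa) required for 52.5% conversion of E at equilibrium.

Let X = conversion of E (basis 1 mol E); extent of reaction ξ = X.
Moles: n_E = 1 − X; n_F = 1 − X; n_D = X.
Total moles n_T = 2 − X.
K_p = p_D / (p_E p_F) with p_i = (n_i/n_T)·P.
At X = 0.525: the mole-fraction product g(X) = Π y_i^ν_i = 3.432. Since K_p = g(X)·P^{-1}, P = (g/K_p)^(1/1) = (3.432/0.013)^(1/1) = 264 kPa.

P = 264 kPa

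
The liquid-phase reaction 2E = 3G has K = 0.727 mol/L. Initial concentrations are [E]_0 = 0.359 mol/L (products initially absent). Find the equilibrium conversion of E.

Let X = conversion of E; extent ξ = 0.359X/2 mol/L.
Concentrations: [E] = 0.359 − 0.359X; [G] = 0.538X.
K = [G]^3 / ([E]^2).
Equating to 0.727 mol/L: the physical root is X = 0.518.

X = 0.518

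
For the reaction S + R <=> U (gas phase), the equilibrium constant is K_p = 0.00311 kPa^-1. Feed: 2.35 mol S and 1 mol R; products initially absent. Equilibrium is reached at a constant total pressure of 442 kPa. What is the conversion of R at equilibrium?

Take 1 mol R as basis and let X be its fractional conversion, so ξ = X.
Mole table: n_S = 2.35 − X; n_R = 1 − X; n_U = X.
Total moles n_T = 3.35 − X.
Mole fractions y_i = n_i/n_T; K_p = p_U / (p_S p_R) with p_i = y_i·P.
Setting this equal to 0.00311 kPa^-1 and taking the physical root (0 < X < 1) gives X = 0.473.

X = 0.473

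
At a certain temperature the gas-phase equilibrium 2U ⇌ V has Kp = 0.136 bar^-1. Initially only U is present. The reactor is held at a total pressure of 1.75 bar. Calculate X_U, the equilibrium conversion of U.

Let X = conversion of U (basis 1 mol U); extent of reaction ξ = 0.5X.
Species balance: n_U = 1 − X; n_V = 0.5X.
n_T = Σnᵢ = 1 − 0.5X.
y_i = n_i/n_T, p_i = y_i·P. Kp = p_V / (p_U^2).
Substituting and setting equal to 0.136 bar^-1 gives a polynomial in X; the root in (0,1) is X = 0.284.

X = 0.284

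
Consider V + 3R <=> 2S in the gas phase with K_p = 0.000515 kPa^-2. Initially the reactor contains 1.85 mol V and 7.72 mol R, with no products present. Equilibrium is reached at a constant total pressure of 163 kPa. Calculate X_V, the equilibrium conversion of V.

Basis: 1.85 mol V initially; let X = conversion of V. Extent ξ = 1.85X.
At extent ξ: n_V = 1.85 − 1.85X; n_R = 7.72 − 5.55X; n_S = 3.7X.
Total moles n_T = 9.57 − 3.7X.
y_i = n_i/n_T, p_i = y_i·P. K_p = p_S^2 / (p_V p_R^3).
Substituting and setting equal to 0.000515 kPa^-2 gives a polynomial in X; the root in (0,1) is X = 0.728.

X = 0.728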